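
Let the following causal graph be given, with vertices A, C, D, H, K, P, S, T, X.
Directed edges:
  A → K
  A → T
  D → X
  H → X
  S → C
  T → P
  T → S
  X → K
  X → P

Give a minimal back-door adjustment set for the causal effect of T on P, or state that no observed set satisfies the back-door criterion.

T→P: minimal back-door set ∅.

desc(T)\{T}={C,P,S}; candidates ⊆ {A,D,H,K,X}.
∅: T⊥P given ∅ in G with T→· removed — back-door holds.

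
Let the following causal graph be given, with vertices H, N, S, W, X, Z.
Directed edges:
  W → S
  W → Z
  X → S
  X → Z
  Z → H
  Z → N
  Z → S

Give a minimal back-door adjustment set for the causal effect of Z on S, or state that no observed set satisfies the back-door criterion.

Z→S: minimal back-door set {W, X}.

desc(Z)\{Z}={H,N,S}; candidates ⊆ {W,X}.
size 0: {}; under {} Z still reaches {S,W,X} ∋ S.
size 1: {W}, {X}; under {W} Z still reaches {S,X} ∋ S.
{W,X}: Z⊥S given {W,X} in G with Z→· removed — back-door holds.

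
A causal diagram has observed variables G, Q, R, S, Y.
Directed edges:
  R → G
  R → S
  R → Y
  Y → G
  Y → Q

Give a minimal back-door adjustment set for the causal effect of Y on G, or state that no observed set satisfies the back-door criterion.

desc(Y)\{Y}={G,Q}; candidates ⊆ {R,S}.
size 0: {}; under {} Y still reaches {G,R,S} ∋ G.
{R}: Y⊥G given {R} in G with Y→· removed — back-door holds.

Y→G: minimal back-door set {R}.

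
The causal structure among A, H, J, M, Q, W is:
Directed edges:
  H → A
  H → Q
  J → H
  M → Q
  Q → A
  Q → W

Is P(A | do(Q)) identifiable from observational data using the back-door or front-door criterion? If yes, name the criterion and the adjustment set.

desc(Q)\{Q}={A,W}; candidates ⊆ {H,J,M}.
size 0: {}; under {} Q still reaches {A,H,J,M} ∋ A.
{H}: Q⊥A given {H} in G with Q→· removed — back-door holds.
P(A|do(Q)) = Σ_{H} P(A|Q,H)·P(H).

P(A|do(Q)): backdoor, adjust for {H}.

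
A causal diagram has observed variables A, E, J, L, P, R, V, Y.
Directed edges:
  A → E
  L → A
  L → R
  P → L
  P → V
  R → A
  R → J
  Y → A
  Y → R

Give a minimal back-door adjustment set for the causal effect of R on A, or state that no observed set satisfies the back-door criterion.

R→A: minimal back-door set {L, Y}.

desc(R)\{R}={A,E,J}; candidates ⊆ {L,P,V,Y}.
size 0: {}; under {} R still reaches {A,E,L,P,V,Y} ∋ A.
size 1: {L}, {P}, {V} …(+1); under {L} R still reaches {A,E,Y} ∋ A.
{L,Y}: R⊥A given {L,Y} in G with R→· removed — back-door holds.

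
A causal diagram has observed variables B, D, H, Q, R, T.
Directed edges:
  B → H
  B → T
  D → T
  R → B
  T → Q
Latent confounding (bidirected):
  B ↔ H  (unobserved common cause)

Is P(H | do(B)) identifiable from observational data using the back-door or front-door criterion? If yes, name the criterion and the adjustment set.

desc(B)\{B}={H,Q,T}; candidates ⊆ {D,R}.
B↔H: latent back-door arc(s) into B.
size 0: {}; under {} B still reaches {H,R} ∋ H.
size 1: {D}, {R}; under {D} B still reaches {H,R} ∋ H.
size 2: {D,R}; under {D,R} B still reaches {H} ∋ H.
B↔H cannot be blocked by any observed set — no back-door set.
No mediator lies on a directed B→…→H path.
Neither criterion identifies P(H|do(B)) in this graph.

P(H|do(B)): not identifiable (no BD/FD set).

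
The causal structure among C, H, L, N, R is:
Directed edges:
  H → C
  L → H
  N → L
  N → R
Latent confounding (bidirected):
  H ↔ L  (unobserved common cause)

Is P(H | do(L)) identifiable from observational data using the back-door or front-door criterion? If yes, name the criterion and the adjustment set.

desc(L)\{L}={C,H}; candidates ⊆ {N,R}.
L↔H: latent back-door arc(s) into L.
size 0: {}; under {} L still reaches {C,H,N,R} ∋ H.
size 1: {N}, {R}; under {N} L still reaches {C,H} ∋ H.
size 2: {N,R}; under {N,R} L still reaches {C,H} ∋ H.
L↔H cannot be blocked by any observed set — no back-door set.
No mediator lies on a directed L→…→H path.
Neither criterion identifies P(H|do(L)) in this graph.

P(H|do(L)): not identifiable (no BD/FD set).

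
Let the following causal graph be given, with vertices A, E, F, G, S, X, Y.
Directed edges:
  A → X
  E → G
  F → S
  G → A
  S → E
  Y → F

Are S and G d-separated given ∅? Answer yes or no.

No — S and G are d-connected given ∅.

Bayes-Ball from S | ∅ reaches {A,E,F,G,X,Y}.
G ∈ reach(S|∅) ⇒ S ⊥̸ G | ∅.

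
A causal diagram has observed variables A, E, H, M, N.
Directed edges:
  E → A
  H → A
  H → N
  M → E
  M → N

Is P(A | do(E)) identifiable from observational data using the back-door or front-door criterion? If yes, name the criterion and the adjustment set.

desc(E)\{E}={A}; candidates ⊆ {H,M,N}.
∅: E⊥A given ∅ in G with E→· removed — back-door holds.
P(A|do(E)) = P(A|E) — no adjustment needed.

P(A|do(E)): backdoor, adjust for ∅.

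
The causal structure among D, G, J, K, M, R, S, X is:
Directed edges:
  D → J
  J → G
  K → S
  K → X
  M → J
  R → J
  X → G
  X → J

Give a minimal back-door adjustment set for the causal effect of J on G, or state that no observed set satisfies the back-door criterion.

desc(J)\{J}={G}; candidates ⊆ {D,K,M,R,S,X}.
size 0: {}; under {} J still reaches {D,G,K,M,R,S,X} ∋ G.
{X}: J⊥G given {X} in G with J→· removed — back-door holds.

J→G: minimal back-door set {X}.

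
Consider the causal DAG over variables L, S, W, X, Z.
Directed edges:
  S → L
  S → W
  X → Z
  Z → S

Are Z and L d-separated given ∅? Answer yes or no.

No — Z and L are d-connected given ∅.

Bayes-Ball from Z | ∅ reaches {L,S,W,X}.
L ∈ reach(Z|∅) ⇒ Z ⊥̸ L | ∅.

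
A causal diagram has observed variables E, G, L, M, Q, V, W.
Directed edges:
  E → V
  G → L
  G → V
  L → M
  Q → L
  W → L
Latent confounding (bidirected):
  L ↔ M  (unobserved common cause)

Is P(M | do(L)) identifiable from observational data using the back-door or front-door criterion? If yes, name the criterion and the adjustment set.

desc(L)\{L}={M}; candidates ⊆ {E,G,Q,V,W}.
L↔M: latent back-door arc(s) into L.
size 0: {}; under {} L still reaches {G,M,Q,V,W} ∋ M.
size 1: {E}, {G}, {Q} …(+2); under {E} L still reaches {G,M,Q,V,W} ∋ M.
size 2: {E,G}, {E,Q}, {E,V} …(+7); under {E,G} L still reaches {M,Q,W} ∋ M.
L↔M cannot be blocked by any observed set — no back-door set.
No mediator lies on a directed L→…→M path.
Neither criterion identifies P(M|do(L)) in this graph.

P(M|do(L)): not identifiable (no BD/FD set).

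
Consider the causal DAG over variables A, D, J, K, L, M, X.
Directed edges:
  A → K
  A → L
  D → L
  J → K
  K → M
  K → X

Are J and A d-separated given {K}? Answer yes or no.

No — J and A are d-connected given {K}.

Bayes-Ball from J | {K} reaches {A,L}.
A ∈ reach(J|{K}) ⇒ J ⊥̸ A | {K}.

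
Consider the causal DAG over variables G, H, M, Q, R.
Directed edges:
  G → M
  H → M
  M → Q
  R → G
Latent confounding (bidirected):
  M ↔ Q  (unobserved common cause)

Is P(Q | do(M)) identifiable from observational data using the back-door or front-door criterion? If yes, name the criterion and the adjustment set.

P(Q|do(M)): not identifiable (no BD/FD set).

desc(M)\{M}={Q}; candidates ⊆ {G,H,R}.
M↔Q: latent back-door arc(s) into M.
size 0: {}; under {} M still reaches {G,H,Q,R} ∋ Q.
size 1: {G}, {H}, {R}; under {G} M still reaches {H,Q} ∋ Q.
size 2: {G,H}, {G,R}, {H,R}; under {G,H} M still reaches {Q} ∋ Q.
M↔Q cannot be blocked by any observed set — no back-door set.
No mediator lies on a directed M→…→Q path.
Neither criterion identifies P(Q|do(M)) in this graph.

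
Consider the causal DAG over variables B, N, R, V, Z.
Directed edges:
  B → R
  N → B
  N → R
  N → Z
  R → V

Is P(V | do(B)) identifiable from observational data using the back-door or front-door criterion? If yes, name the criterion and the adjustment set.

P(V|do(B)): backdoor, adjust for {N}.

desc(B)\{B}={R,V}; candidates ⊆ {N,Z}.
size 0: {}; under {} B still reaches {N,R,V,Z} ∋ V.
{N}: B⊥V given {N} in G with B→· removed — back-door holds.
P(V|do(B)) = Σ_{N} P(V|B,N)·P(N).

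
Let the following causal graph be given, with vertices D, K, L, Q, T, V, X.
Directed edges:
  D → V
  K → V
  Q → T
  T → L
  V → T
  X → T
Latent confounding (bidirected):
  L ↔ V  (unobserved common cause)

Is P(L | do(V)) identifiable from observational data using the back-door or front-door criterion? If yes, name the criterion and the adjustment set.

desc(V)\{V}={L,T}; candidates ⊆ {D,K,Q,X}.
V↔L: latent back-door arc(s) into V.
size 0: {}; under {} V still reaches {D,K,L} ∋ L.
size 1: {D}, {K}, {Q} …(+1); under {D} V still reaches {K,L} ∋ L.
size 2: {D,K}, {D,Q}, {D,X} …(+3); under {D,K} V still reaches {L} ∋ L.
V↔L cannot be blocked by any observed set — no back-door set.
{T}: (i) intercepts every directed V→L path; (ii) no back-door V→{T}; (iii) {V} blocks every back-door {T}→L. Front-door holds.
P(L|do(V)) = Σ_{T} P(T|V) Σ_{V'} P(L|T,V')P(V').

P(L|do(V)): frontdoor, adjust for {T}.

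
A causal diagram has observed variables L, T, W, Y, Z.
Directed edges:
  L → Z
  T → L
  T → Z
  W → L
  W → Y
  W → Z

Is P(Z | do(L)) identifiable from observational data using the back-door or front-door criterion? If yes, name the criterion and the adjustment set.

desc(L)\{L}={Z}; candidates ⊆ {T,W,Y}.
size 0: {}; under {} L still reaches {T,W,Y,Z} ∋ Z.
size 1: {T}, {W}, {Y}; under {T} L still reaches {W,Y,Z} ∋ Z.
{T,W}: L⊥Z given {T,W} in G with L→· removed — back-door holds.
P(Z|do(L)) = Σ_{T,W} P(Z|L,T,W)·P(T,W).

P(Z|do(L)): backdoor, adjust for {T, W}.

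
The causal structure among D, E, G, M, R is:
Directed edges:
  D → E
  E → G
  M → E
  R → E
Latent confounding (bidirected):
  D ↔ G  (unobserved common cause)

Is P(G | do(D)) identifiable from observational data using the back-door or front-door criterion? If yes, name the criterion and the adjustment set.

P(G|do(D)): frontdoor, adjust for {E}.

desc(D)\{D}={E,G}; candidates ⊆ {M,R}.
D↔G: latent back-door arc(s) into D.
size 0: {}; under {} D still reaches {G} ∋ G.
size 1: {M}, {R}; under {M} D still reaches {G} ∋ G.
size 2: {M,R}; under {M,R} D still reaches {G} ∋ G.
D↔G cannot be blocked by any observed set — no back-door set.
{E}: (i) intercepts every directed D→G path; (ii) no back-door D→{E}; (iii) {D} blocks every back-door {E}→G. Front-door holds.
P(G|do(D)) = Σ_{E} P(E|D) Σ_{D'} P(G|E,D')P(D').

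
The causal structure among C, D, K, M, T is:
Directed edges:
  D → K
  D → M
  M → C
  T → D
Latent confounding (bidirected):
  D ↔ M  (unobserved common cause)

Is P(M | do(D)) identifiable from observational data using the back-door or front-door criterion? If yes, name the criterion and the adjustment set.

P(M|do(D)): not identifiable (no BD/FD set).

desc(D)\{D}={C,K,M}; candidates ⊆ {T}.
D↔M: latent back-door arc(s) into D.
size 0: {}; under {} D still reaches {C,M,T} ∋ M.
size 1: {T}; under {T} D still reaches {C,M} ∋ M.
D↔M cannot be blocked by any observed set — no back-door set.
No mediator lies on a directed D→…→M path.
Neither criterion identifies P(M|do(D)) in this graph.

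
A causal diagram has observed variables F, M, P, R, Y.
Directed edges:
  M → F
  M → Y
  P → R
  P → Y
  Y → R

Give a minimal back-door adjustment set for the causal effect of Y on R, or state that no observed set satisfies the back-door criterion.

Y→R: minimal back-door set {P}.

desc(Y)\{Y}={R}; candidates ⊆ {F,M,P}.
size 0: {}; under {} Y still reaches {F,M,P,R} ∋ R.
{P}: Y⊥R given {P} in G with Y→· removed — back-door holds.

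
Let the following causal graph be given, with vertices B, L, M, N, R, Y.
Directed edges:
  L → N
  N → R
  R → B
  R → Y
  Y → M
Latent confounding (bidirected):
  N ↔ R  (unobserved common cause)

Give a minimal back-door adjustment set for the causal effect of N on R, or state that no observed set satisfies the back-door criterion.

desc(N)\{N}={B,M,R,Y}; candidates ⊆ {L}.
N↔R: latent back-door arc(s) into N.
size 0: {}; under {} N still reaches {B,L,M,R,Y} ∋ R.
size 1: {L}; under {L} N still reaches {B,M,R,Y} ∋ R.
N↔R cannot be blocked by any observed set — no back-door set.

N→R: no observed back-door set.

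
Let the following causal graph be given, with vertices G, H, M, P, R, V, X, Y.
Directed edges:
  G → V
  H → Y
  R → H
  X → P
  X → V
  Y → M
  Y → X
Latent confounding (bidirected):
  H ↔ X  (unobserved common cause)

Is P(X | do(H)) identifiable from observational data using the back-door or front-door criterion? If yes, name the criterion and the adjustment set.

desc(H)\{H}={M,P,V,X,Y}; candidates ⊆ {G,R}.
H↔X: latent back-door arc(s) into H.
size 0: {}; under {} H still reaches {P,R,V,X} ∋ X.
size 1: {G}, {R}; under {G} H still reaches {P,R,V,X} ∋ X.
size 2: {G,R}; under {G,R} H still reaches {P,V,X} ∋ X.
H↔X cannot be blocked by any observed set — no back-door set.
{Y}: (i) intercepts every directed H→X path; (ii) no back-door H→{Y}; (iii) {H} blocks every back-door {Y}→X. Front-door holds.
P(X|do(H)) = Σ_{Y} P(Y|H) Σ_{H'} P(X|Y,H')P(H').

P(X|do(H)): frontdoor, adjust for {Y}.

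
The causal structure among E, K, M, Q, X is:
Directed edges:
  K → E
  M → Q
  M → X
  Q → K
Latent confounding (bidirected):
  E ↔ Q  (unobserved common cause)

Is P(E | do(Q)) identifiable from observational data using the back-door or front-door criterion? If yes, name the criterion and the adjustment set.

desc(Q)\{Q}={E,K}; candidates ⊆ {M,X}.
Q↔E: latent back-door arc(s) into Q.
size 0: {}; under {} Q still reaches {E,M,X} ∋ E.
size 1: {M}, {X}; under {M} Q still reaches {E} ∋ E.
size 2: {M,X}; under {M,X} Q still reaches {E} ∋ E.
Q↔E cannot be blocked by any observed set — no back-door set.
{K}: (i) intercepts every directed Q→E path; (ii) no back-door Q→{K}; (iii) {Q} blocks every back-door {K}→E. Front-door holds.
P(E|do(Q)) = Σ_{K} P(K|Q) Σ_{Q'} P(E|K,Q')P(Q').

P(E|do(Q)): frontdoor, adjust for {K}.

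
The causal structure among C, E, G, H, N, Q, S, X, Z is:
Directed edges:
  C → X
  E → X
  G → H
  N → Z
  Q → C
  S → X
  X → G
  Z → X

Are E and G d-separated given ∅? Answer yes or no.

No — E and G are d-connected given ∅.

Bayes-Ball from E | ∅ reaches {G,H,X}.
G ∈ reach(E|∅) ⇒ E ⊥̸ G | ∅.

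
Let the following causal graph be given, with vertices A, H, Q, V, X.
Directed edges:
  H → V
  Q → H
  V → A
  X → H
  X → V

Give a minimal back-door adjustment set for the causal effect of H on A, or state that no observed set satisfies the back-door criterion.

desc(H)\{H}={A,V}; candidates ⊆ {Q,X}.
size 0: {}; under {} H still reaches {A,Q,V,X} ∋ A.
{X}: H⊥A given {X} in G with H→· removed — back-door holds.

H→A: minimal back-door set {X}.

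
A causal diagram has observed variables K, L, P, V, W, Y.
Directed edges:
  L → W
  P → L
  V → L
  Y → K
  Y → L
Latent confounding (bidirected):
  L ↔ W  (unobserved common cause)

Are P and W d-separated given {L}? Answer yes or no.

No — P and W are d-connected given {L}.

Bayes-Ball from P | {L} reaches {K,V,W,Y}.
W ∈ reach(P|{L}) ⇒ P ⊥̸ W | {L}.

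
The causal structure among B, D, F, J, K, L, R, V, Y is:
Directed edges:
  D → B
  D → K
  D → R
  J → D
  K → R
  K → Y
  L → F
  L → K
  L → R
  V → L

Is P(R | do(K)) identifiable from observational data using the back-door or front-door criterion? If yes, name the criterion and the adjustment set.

P(R|do(K)): backdoor, adjust for {D, L}.

desc(K)\{K}={R,Y}; candidates ⊆ {B,D,F,J,L,V}.
size 0: {}; under {} K still reaches {B,D,F,J,L,R,V} ∋ R.
size 1: {B}, {D}, {F} …(+3); under {B} K still reaches {D,F,J,L,R,V} ∋ R.
{D,L}: K⊥R given {D,L} in G with K→· removed — back-door holds.
P(R|do(K)) = Σ_{D,L} P(R|K,D,L)·P(D,L).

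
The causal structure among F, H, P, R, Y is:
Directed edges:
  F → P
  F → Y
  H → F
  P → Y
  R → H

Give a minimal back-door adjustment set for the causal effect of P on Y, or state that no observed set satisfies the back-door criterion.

P→Y: minimal back-door set {F}.

desc(P)\{P}={Y}; candidates ⊆ {F,H,R}.
size 0: {}; under {} P still reaches {F,H,R,Y} ∋ Y.
{F}: P⊥Y given {F} in G with P→· removed — back-door holds.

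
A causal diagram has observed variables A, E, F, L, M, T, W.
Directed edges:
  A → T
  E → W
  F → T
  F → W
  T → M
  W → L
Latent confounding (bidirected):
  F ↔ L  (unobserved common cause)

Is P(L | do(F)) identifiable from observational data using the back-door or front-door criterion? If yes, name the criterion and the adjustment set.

desc(F)\{F}={L,M,T,W}; candidates ⊆ {A,E}.
F↔L: latent back-door arc(s) into F.
size 0: {}; under {} F still reaches {L} ∋ L.
size 1: {A}, {E}; under {A} F still reaches {L} ∋ L.
size 2: {A,E}; under {A,E} F still reaches {L} ∋ L.
F↔L cannot be blocked by any observed set — no back-door set.
{W}: (i) intercepts every directed F→L path; (ii) no back-door F→{W}; (iii) {F} blocks every back-door {W}→L. Front-door holds.
P(L|do(F)) = Σ_{W} P(W|F) Σ_{F'} P(L|W,F')P(F').

P(L|do(F)): frontdoor, adjust for {W}.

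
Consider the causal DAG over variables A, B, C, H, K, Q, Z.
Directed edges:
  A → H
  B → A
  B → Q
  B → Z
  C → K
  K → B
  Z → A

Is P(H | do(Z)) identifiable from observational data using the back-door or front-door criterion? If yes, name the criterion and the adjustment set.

desc(Z)\{Z}={A,H}; candidates ⊆ {B,C,K,Q}.
size 0: {}; under {} Z still reaches {A,B,C,H,K,Q} ∋ H.
{B}: Z⊥H given {B} in G with Z→· removed — back-door holds.
P(H|do(Z)) = Σ_{B} P(H|Z,B)·P(B).

P(H|do(Z)): backdoor, adjust for {B}.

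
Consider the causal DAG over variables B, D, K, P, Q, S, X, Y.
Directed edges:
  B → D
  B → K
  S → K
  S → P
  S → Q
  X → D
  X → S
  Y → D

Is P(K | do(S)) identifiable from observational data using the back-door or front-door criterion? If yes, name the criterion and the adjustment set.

desc(S)\{S}={K,P,Q}; candidates ⊆ {B,D,X,Y}.
∅: S⊥K given ∅ in G with S→· removed — back-door holds.
P(K|do(S)) = P(K|S) — no adjustment needed.

P(K|do(S)): backdoor, adjust for ∅.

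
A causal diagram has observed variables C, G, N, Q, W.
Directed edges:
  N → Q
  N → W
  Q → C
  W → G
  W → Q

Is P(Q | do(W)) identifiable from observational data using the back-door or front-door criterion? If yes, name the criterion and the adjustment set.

desc(W)\{W}={C,G,Q}; candidates ⊆ {N}.
size 0: {}; under {} W still reaches {C,N,Q} ∋ Q.
{N}: W⊥Q given {N} in G with W→· removed — back-door holds.
P(Q|do(W)) = Σ_{N} P(Q|W,N)·P(N).

P(Q|do(W)): backdoor, adjust for {N}.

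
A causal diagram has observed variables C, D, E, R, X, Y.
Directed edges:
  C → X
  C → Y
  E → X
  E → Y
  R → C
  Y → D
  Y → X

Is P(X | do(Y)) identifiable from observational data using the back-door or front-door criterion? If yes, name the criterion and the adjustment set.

P(X|do(Y)): backdoor, adjust for {C, E}.

desc(Y)\{Y}={D,X}; candidates ⊆ {C,E,R}.
size 0: {}; under {} Y still reaches {C,E,R,X} ∋ X.
size 1: {C}, {E}, {R}; under {C} Y still reaches {E,X} ∋ X.
{C,E}: Y⊥X given {C,E} in G with Y→· removed — back-door holds.
P(X|do(Y)) = Σ_{C,E} P(X|Y,C,E)·P(C,E).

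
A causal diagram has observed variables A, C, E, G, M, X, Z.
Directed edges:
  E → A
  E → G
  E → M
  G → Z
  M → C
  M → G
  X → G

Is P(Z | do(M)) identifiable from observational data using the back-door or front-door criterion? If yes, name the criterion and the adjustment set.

P(Z|do(M)): backdoor, adjust for {E}.

desc(M)\{M}={C,G,Z}; candidates ⊆ {A,E,X}.
size 0: {}; under {} M still reaches {A,E,G,Z} ∋ Z.
{E}: M⊥Z given {E} in G with M→· removed — back-door holds.
P(Z|do(M)) = Σ_{E} P(Z|M,E)·P(E).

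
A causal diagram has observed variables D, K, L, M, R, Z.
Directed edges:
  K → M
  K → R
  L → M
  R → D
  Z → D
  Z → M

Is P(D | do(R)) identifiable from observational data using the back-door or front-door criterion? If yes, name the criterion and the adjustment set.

P(D|do(R)): backdoor, adjust for ∅.

desc(R)\{R}={D}; candidates ⊆ {K,L,M,Z}.
∅: R⊥D given ∅ in G with R→· removed — back-door holds.
P(D|do(R)) = P(D|R) — no adjustment needed.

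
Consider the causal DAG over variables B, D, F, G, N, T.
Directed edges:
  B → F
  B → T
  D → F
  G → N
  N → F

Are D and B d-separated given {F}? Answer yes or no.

No — D and B are d-connected given {F}.

Bayes-Ball from D | {F} reaches {B,G,N,T}.
B ∈ reach(D|{F}) ⇒ D ⊥̸ B | {F}.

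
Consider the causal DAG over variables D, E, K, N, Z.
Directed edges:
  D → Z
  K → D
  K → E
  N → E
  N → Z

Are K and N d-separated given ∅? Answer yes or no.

Bayes-Ball from K | ∅ reaches {D,E,Z}.
N ∉ reach(K|∅) ⇒ K ⊥ N | ∅.

Yes — K ⊥ N | ∅.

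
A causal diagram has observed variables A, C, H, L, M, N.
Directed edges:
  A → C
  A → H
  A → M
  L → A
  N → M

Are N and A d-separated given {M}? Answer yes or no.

No — N and A are d-connected given {M}.

Bayes-Ball from N | {M} reaches {A,C,H,L}.
A ∈ reach(N|{M}) ⇒ N ⊥̸ A | {M}.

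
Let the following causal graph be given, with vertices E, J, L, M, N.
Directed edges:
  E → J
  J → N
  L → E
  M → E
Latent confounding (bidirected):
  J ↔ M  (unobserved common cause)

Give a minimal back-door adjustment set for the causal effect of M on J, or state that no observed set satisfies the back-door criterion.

M→J: no observed back-door set.

desc(M)\{M}={E,J,N}; candidates ⊆ {L}.
M↔J: latent back-door arc(s) into M.
size 0: {}; under {} M still reaches {J,N} ∋ J.
size 1: {L}; under {L} M still reaches {J,N} ∋ J.
M↔J cannot be blocked by any observed set — no back-door set.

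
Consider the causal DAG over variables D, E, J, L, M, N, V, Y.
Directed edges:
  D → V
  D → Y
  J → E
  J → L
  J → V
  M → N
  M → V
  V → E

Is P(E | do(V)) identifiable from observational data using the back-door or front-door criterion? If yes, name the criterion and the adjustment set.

desc(V)\{V}={E}; candidates ⊆ {D,J,L,M,N,Y}.
size 0: {}; under {} V still reaches {D,E,J,L,M,N,Y} ∋ E.
{J}: V⊥E given {J} in G with V→· removed — back-door holds.
P(E|do(V)) = Σ_{J} P(E|V,J)·P(J).

P(E|do(V)): backdoor, adjust for {J}.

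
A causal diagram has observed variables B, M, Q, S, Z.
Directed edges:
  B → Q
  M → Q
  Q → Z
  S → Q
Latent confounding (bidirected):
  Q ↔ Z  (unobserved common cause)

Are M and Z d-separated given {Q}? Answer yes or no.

Bayes-Ball from M | {Q} reaches {B,S,Z}.
Z ∈ reach(M|{Q}) ⇒ M ⊥̸ Z | {Q}.

No — M and Z are d-connected given {Q}.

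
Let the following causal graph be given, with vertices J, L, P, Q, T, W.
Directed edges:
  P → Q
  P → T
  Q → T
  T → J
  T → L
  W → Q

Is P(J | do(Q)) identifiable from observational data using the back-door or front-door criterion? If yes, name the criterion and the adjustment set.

desc(Q)\{Q}={J,L,T}; candidates ⊆ {P,W}.
size 0: {}; under {} Q still reaches {J,L,P,T,W} ∋ J.
{P}: Q⊥J given {P} in G with Q→· removed — back-door holds.
P(J|do(Q)) = Σ_{P} P(J|Q,P)·P(P).

P(J|do(Q)): backdoor, adjust for {P}.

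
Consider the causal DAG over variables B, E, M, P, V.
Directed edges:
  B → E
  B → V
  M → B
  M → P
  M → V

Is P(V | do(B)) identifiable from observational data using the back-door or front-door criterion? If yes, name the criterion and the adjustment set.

desc(B)\{B}={E,V}; candidates ⊆ {M,P}.
size 0: {}; under {} B still reaches {M,P,V} ∋ V.
{M}: B⊥V given {M} in G with B→· removed — back-door holds.
P(V|do(B)) = Σ_{M} P(V|B,M)·P(M).

P(V|do(B)): backdoor, adjust for {M}.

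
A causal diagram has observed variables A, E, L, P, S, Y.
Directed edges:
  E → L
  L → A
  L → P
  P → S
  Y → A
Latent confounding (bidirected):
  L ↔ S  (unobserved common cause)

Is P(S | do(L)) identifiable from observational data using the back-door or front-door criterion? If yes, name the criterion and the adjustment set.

desc(L)\{L}={A,P,S}; candidates ⊆ {E,Y}.
L↔S: latent back-door arc(s) into L.
size 0: {}; under {} L still reaches {E,S} ∋ S.
size 1: {E}, {Y}; under {E} L still reaches {S} ∋ S.
size 2: {E,Y}; under {E,Y} L still reaches {S} ∋ S.
L↔S cannot be blocked by any observed set — no back-door set.
{P}: (i) intercepts every directed L→S path; (ii) no back-door L→{P}; (iii) {L} blocks every back-door {P}→S. Front-door holds.
P(S|do(L)) = Σ_{P} P(P|L) Σ_{L'} P(S|P,L')P(L').

P(S|do(L)): frontdoor, adjust for {P}.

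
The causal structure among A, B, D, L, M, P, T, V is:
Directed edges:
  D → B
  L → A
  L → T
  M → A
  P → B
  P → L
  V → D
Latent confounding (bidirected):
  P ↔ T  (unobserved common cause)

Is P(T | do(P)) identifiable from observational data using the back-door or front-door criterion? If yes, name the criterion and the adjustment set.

desc(P)\{P}={A,B,L,T}; candidates ⊆ {D,M,V}.
P↔T: latent back-door arc(s) into P.
size 0: {}; under {} P still reaches {T} ∋ T.
size 1: {D}, {M}, {V}; under {D} P still reaches {T} ∋ T.
size 2: {D,M}, {D,V}, {M,V}; under {D,M} P still reaches {T} ∋ T.
P↔T cannot be blocked by any observed set — no back-door set.
{L}: (i) intercepts every directed P→T path; (ii) no back-door P→{L}; (iii) {P} blocks every back-door {L}→T. Front-door holds.
P(T|do(P)) = Σ_{L} P(L|P) Σ_{P'} P(T|L,P')P(P').

P(T|do(P)): frontdoor, adjust for {L}.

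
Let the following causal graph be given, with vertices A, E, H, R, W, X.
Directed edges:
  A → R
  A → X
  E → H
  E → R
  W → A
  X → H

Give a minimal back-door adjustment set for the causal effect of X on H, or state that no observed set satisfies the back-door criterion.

X→H: minimal back-door set ∅.

desc(X)\{X}={H}; candidates ⊆ {A,E,R,W}.
∅: X⊥H given ∅ in G with X→· removed — back-door holds.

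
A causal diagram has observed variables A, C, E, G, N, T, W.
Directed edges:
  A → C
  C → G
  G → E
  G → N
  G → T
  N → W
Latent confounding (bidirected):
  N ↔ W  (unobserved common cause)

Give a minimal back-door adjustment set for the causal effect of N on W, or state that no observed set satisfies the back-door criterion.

desc(N)\{N}={W}; candidates ⊆ {A,C,E,G,T}.
N↔W: latent back-door arc(s) into N.
size 0: {}; under {} N still reaches {A,C,E,G,T,W} ∋ W.
size 1: {A}, {C}, {E} …(+2); under {A} N still reaches {C,E,G,T,W} ∋ W.
size 2: {A,C}, {A,E}, {A,G} …(+7); under {A,C} N still reaches {E,G,T,W} ∋ W.
N↔W cannot be blocked by any observed set — no back-door set.

N→W: no observed back-door set.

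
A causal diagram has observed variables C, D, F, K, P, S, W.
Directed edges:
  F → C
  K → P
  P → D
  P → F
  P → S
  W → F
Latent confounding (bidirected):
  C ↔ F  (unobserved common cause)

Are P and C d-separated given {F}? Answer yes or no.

No — P and C are d-connected given {F}.

Bayes-Ball from P | {F} reaches {C,D,K,S,W}.
C ∈ reach(P|{F}) ⇒ P ⊥̸ C | {F}.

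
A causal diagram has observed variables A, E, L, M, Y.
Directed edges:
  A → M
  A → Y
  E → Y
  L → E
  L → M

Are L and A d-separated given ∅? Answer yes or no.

Bayes-Ball from L | ∅ reaches {E,M,Y}.
A ∉ reach(L|∅) ⇒ L ⊥ A | ∅.

Yes — L ⊥ A | ∅.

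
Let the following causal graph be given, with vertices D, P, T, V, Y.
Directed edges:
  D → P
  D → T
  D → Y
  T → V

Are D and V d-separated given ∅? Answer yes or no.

Bayes-Ball from D | ∅ reaches {P,T,V,Y}.
V ∈ reach(D|∅) ⇒ D ⊥̸ V | ∅.

No — D and V are d-connected given ∅.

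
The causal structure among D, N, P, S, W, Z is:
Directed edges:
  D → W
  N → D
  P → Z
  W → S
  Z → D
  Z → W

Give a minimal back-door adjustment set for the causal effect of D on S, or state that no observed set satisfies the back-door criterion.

D→S: minimal back-door set {Z}.

desc(D)\{D}={S,W}; candidates ⊆ {N,P,Z}.
size 0: {}; under {} D still reaches {N,P,S,W,Z} ∋ S.
{Z}: D⊥S given {Z} in G with D→· removed — back-door holds.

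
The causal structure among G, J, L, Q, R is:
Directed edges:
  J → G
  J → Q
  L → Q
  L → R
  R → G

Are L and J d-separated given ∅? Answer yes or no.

Bayes-Ball from L | ∅ reaches {G,Q,R}.
J ∉ reach(L|∅) ⇒ L ⊥ J | ∅.

Yes — L ⊥ J | ∅.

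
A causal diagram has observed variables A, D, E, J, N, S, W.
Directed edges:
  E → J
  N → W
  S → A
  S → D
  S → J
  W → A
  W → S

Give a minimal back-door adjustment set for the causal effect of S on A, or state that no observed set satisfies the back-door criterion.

desc(S)\{S}={A,D,J}; candidates ⊆ {E,N,W}.
size 0: {}; under {} S still reaches {A,N,W} ∋ A.
{W}: S⊥A given {W} in G with S→· removed — back-door holds.

S→A: minimal back-door set {W}.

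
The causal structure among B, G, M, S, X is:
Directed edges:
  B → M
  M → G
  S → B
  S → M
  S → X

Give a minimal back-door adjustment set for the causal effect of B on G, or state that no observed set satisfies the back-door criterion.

desc(B)\{B}={G,M}; candidates ⊆ {S,X}.
size 0: {}; under {} B still reaches {G,M,S,X} ∋ G.
{S}: B⊥G given {S} in G with B→· removed — back-door holds.

B→G: minimal back-door set {S}.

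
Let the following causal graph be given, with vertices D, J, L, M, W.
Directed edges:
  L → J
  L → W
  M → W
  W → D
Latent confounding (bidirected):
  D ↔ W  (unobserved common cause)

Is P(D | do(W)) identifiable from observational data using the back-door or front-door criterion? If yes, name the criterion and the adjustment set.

desc(W)\{W}={D}; candidates ⊆ {J,L,M}.
W↔D: latent back-door arc(s) into W.
size 0: {}; under {} W still reaches {D,J,L,M} ∋ D.
size 1: {J}, {L}, {M}; under {J} W still reaches {D,L,M} ∋ D.
size 2: {J,L}, {J,M}, {L,M}; under {J,L} W still reaches {D,M} ∋ D.
W↔D cannot be blocked by any observed set — no back-door set.
No mediator lies on a directed W→…→D path.
Neither criterion identifies P(D|do(W)) in this graph.

P(D|do(W)): not identifiable (no BD/FD set).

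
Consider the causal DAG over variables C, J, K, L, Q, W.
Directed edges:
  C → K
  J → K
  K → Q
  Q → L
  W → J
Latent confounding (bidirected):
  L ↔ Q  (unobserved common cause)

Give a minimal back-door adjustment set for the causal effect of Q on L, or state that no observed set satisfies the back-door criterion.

Q→L: no observed back-door set.

desc(Q)\{Q}={L}; candidates ⊆ {C,J,K,W}.
Q↔L: latent back-door arc(s) into Q.
size 0: {}; under {} Q still reaches {C,J,K,L,W} ∋ L.
size 1: {C}, {J}, {K} …(+1); under {C} Q still reaches {J,K,L,W} ∋ L.
size 2: {C,J}, {C,K}, {C,W} …(+3); under {C,J} Q still reaches {K,L} ∋ L.
Q↔L cannot be blocked by any observed set — no back-door set.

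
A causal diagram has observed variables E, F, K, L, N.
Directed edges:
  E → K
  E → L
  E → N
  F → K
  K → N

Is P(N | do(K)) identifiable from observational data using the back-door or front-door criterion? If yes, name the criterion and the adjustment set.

desc(K)\{K}={N}; candidates ⊆ {E,F,L}.
size 0: {}; under {} K still reaches {E,F,L,N} ∋ N.
{E}: K⊥N given {E} in G with K→· removed — back-door holds.
P(N|do(K)) = Σ_{E} P(N|K,E)·P(E).

P(N|do(K)): backdoor, adjust for {E}.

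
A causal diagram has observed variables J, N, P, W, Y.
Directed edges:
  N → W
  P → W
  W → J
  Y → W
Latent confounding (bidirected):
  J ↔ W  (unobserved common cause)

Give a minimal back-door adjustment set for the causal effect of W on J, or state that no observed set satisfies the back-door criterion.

W→J: no observed back-door set.

desc(W)\{W}={J}; candidates ⊆ {N,P,Y}.
W↔J: latent back-door arc(s) into W.
size 0: {}; under {} W still reaches {J,N,P,Y} ∋ J.
size 1: {N}, {P}, {Y}; under {N} W still reaches {J,P,Y} ∋ J.
size 2: {N,P}, {N,Y}, {P,Y}; under {N,P} W still reaches {J,Y} ∋ J.
W↔J cannot be blocked by any observed set — no back-door set.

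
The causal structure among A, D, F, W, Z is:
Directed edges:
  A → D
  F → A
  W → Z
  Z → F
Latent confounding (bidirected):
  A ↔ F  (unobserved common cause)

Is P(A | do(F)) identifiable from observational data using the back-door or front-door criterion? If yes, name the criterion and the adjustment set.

P(A|do(F)): not identifiable (no BD/FD set).

desc(F)\{F}={A,D}; candidates ⊆ {W,Z}.
F↔A: latent back-door arc(s) into F.
size 0: {}; under {} F still reaches {A,D,W,Z} ∋ A.
size 1: {W}, {Z}; under {W} F still reaches {A,D,Z} ∋ A.
size 2: {W,Z}; under {W,Z} F still reaches {A,D} ∋ A.
F↔A cannot be blocked by any observed set — no back-door set.
No mediator lies on a directed F→…→A path.
Neither criterion identifies P(A|do(F)) in this graph.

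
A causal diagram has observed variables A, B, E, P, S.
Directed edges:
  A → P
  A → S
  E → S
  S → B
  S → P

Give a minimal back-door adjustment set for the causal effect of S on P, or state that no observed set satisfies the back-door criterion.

desc(S)\{S}={B,P}; candidates ⊆ {A,E}.
size 0: {}; under {} S still reaches {A,E,P} ∋ P.
{A}: S⊥P given {A} in G with S→· removed — back-door holds.

S→P: minimal back-door set {A}.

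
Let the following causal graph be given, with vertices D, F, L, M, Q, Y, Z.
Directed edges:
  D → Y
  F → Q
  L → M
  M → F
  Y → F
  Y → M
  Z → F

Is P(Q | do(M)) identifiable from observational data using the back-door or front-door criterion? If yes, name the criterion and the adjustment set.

desc(M)\{M}={F,Q}; candidates ⊆ {D,L,Y,Z}.
size 0: {}; under {} M still reaches {D,F,L,Q,Y} ∋ Q.
{Y}: M⊥Q given {Y} in G with M→· removed — back-door holds.
P(Q|do(M)) = Σ_{Y} P(Q|M,Y)·P(Y).

P(Q|do(M)): backdoor, adjust for {Y}.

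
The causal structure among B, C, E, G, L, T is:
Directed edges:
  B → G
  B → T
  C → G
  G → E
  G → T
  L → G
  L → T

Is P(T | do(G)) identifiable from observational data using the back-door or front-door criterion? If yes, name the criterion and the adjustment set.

P(T|do(G)): backdoor, adjust for {B, L}.

desc(G)\{G}={E,T}; candidates ⊆ {B,C,L}.
size 0: {}; under {} G still reaches {B,C,L,T} ∋ T.
size 1: {B}, {C}, {L}; under {B} G still reaches {C,L,T} ∋ T.
{B,L}: G⊥T given {B,L} in G with G→· removed — back-door holds.
P(T|do(G)) = Σ_{B,L} P(T|G,B,L)·P(B,L).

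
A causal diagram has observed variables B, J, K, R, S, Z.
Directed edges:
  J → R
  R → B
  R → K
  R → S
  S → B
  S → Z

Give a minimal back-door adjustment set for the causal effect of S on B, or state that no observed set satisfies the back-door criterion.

S→B: minimal back-door set {R}.

desc(S)\{S}={B,Z}; candidates ⊆ {J,K,R}.
size 0: {}; under {} S still reaches {B,J,K,R} ∋ B.
{R}: S⊥B given {R} in G with S→· removed — back-door holds.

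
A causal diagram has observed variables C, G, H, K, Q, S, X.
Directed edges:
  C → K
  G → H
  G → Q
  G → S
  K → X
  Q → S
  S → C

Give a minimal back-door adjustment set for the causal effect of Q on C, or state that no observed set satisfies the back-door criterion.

Q→C: minimal back-door set {G}.

desc(Q)\{Q}={C,K,S,X}; candidates ⊆ {G,H}.
size 0: {}; under {} Q still reaches {C,G,H,K,S,X} ∋ C.
{G}: Q⊥C given {G} in G with Q→· removed — back-door holds.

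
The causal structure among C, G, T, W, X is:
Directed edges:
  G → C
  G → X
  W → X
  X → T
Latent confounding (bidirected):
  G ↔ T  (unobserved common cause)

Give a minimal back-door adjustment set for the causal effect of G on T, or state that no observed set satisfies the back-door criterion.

G→T: no observed back-door set.

desc(G)\{G}={C,T,X}; candidates ⊆ {W}.
G↔T: latent back-door arc(s) into G.
size 0: {}; under {} G still reaches {T} ∋ T.
size 1: {W}; under {W} G still reaches {T} ∋ T.
G↔T cannot be blocked by any observed set — no back-door set.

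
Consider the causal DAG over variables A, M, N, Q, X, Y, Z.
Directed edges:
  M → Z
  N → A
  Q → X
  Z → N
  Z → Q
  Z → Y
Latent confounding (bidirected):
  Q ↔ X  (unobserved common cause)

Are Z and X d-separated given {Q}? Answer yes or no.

No — Z and X are d-connected given {Q}.

Bayes-Ball from Z | {Q} reaches {A,M,N,X,Y}.
X ∈ reach(Z|{Q}) ⇒ Z ⊥̸ X | {Q}.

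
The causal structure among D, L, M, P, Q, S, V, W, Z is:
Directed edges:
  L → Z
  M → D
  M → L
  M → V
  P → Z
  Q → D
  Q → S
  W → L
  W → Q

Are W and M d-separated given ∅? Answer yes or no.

Yes — W ⊥ M | ∅.

Bayes-Ball from W | ∅ reaches {D,L,Q,S,Z}.
M ∉ reach(W|∅) ⇒ W ⊥ M | ∅.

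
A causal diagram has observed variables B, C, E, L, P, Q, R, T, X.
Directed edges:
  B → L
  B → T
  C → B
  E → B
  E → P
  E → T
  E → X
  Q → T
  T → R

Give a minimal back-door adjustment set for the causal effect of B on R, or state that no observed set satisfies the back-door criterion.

desc(B)\{B}={L,R,T}; candidates ⊆ {C,E,P,Q,X}.
size 0: {}; under {} B still reaches {C,E,P,R,T,X} ∋ R.
{E}: B⊥R given {E} in G with B→· removed — back-door holds.

B→R: minimal back-door set {E}.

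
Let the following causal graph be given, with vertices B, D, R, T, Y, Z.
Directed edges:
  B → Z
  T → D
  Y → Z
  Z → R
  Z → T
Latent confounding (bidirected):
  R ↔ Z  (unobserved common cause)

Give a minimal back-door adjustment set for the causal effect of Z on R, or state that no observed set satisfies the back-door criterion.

desc(Z)\{Z}={D,R,T}; candidates ⊆ {B,Y}.
Z↔R: latent back-door arc(s) into Z.
size 0: {}; under {} Z still reaches {B,R,Y} ∋ R.
size 1: {B}, {Y}; under {B} Z still reaches {R,Y} ∋ R.
size 2: {B,Y}; under {B,Y} Z still reaches {R} ∋ R.
Z↔R cannot be blocked by any observed set — no back-door set.

Z→R: no observed back-door set.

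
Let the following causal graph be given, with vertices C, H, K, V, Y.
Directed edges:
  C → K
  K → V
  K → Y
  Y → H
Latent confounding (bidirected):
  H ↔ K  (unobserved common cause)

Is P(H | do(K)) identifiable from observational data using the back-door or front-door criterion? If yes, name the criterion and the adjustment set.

P(H|do(K)): frontdoor, adjust for {Y}.

desc(K)\{K}={H,V,Y}; candidates ⊆ {C}.
K↔H: latent back-door arc(s) into K.
size 0: {}; under {} K still reaches {C,H} ∋ H.
size 1: {C}; under {C} K still reaches {H} ∋ H.
K↔H cannot be blocked by any observed set — no back-door set.
{Y}: (i) intercepts every directed K→H path; (ii) no back-door K→{Y}; (iii) {K} blocks every back-door {Y}→H. Front-door holds.
P(H|do(K)) = Σ_{Y} P(Y|K) Σ_{K'} P(H|Y,K')P(K').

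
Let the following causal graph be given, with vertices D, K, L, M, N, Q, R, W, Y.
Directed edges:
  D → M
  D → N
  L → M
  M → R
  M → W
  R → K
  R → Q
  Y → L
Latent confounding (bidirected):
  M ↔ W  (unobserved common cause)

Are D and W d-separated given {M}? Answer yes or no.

Bayes-Ball from D | {M} reaches {L,N,W,Y}.
W ∈ reach(D|{M}) ⇒ D ⊥̸ W | {M}.

No — D and W are d-connected given {M}.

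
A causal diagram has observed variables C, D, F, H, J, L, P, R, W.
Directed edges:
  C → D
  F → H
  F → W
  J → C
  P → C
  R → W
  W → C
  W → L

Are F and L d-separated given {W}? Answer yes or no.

Bayes-Ball from F | {W} reaches {H,R}.
L ∉ reach(F|{W}) ⇒ F ⊥ L | {W}.

Yes — F ⊥ L | {W}.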